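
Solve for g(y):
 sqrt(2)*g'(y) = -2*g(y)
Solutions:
 g(y) = C1*exp(-sqrt(2)*y)


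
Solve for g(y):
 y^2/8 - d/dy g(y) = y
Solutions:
 g(y) = C1 + y^3/24 - y^2/2


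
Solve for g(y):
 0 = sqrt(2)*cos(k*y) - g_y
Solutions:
 g(y) = C1 + sqrt(2)*sin(k*y)/k


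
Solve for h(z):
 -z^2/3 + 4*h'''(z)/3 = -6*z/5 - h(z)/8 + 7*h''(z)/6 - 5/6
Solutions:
 h(z) = C1*exp(z/2) + C2*exp(z*(3 - sqrt(57))/16) + C3*exp(z*(3 + sqrt(57))/16) + 8*z^2/3 - 48*z/5 + 388/9


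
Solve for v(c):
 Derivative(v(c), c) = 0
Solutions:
 v(c) = C1


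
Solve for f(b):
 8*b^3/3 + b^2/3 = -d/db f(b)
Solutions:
 f(b) = C1 - 2*b^4/3 - b^3/9


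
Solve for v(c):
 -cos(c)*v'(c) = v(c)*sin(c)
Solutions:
 v(c) = C1*cos(c)


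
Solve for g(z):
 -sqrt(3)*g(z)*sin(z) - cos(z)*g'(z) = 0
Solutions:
 g(z) = C1*cos(z)^(sqrt(3))


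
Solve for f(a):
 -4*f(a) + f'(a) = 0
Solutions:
 f(a) = C1*exp(4*a)


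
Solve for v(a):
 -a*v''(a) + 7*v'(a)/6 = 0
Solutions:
 v(a) = C1 + C2*a^(13/6)


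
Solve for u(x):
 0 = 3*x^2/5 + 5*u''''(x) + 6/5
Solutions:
 u(x) = C1 + C2*x + C3*x^2 + C4*x^3 - x^6/3000 - x^4/100


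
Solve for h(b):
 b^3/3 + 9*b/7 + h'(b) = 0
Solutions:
 h(b) = C1 - b^4/12 - 9*b^2/14


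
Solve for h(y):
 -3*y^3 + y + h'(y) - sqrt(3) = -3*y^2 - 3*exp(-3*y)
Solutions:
 h(y) = C1 + 3*y^4/4 - y^3 - y^2/2 + sqrt(3)*y + exp(-3*y)


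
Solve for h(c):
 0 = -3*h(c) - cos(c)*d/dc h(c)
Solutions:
 h(c) = C1*(sin(c) - 1)^(3/2)/(sin(c) + 1)^(3/2)


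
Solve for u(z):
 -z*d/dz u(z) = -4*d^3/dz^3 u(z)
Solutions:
 u(z) = C1 + Integral(C2*airyai(2^(1/3)*z/2) + C3*airybi(2^(1/3)*z/2), z)


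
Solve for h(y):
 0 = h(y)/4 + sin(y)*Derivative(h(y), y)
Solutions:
 h(y) = C1*(cos(y) + 1)^(1/8)/(cos(y) - 1)^(1/8)


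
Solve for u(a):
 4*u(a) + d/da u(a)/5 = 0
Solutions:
 u(a) = C1*exp(-20*a)


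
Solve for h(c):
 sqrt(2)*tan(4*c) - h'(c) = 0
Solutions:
 h(c) = C1 - sqrt(2)*log(cos(4*c))/4


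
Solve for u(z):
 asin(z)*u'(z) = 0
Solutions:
 u(z) = C1


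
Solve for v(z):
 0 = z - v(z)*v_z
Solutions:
 v(z) = -sqrt(C1 + z^2)
 v(z) = sqrt(C1 + z^2)


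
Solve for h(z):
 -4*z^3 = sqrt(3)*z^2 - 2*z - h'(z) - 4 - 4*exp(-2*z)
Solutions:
 h(z) = C1 + z^4 + sqrt(3)*z^3/3 - z^2 - 4*z + 2*exp(-2*z)


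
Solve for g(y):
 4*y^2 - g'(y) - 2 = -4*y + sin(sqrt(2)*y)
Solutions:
 g(y) = C1 + 4*y^3/3 + 2*y^2 - 2*y + sqrt(2)*cos(sqrt(2)*y)/2


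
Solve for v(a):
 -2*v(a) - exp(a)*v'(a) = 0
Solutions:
 v(a) = C1*exp(2*exp(-a))


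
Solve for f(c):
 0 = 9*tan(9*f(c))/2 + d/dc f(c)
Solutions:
 f(c) = -asin(C1*exp(-81*c/2))/9 + pi/9
 f(c) = asin(C1*exp(-81*c/2))/9


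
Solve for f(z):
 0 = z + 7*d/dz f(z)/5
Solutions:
 f(z) = C1 - 5*z^2/14


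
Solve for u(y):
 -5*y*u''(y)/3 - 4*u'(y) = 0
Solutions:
 u(y) = C1 + C2/y^(7/5)


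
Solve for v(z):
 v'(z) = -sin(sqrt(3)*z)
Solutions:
 v(z) = C1 + sqrt(3)*cos(sqrt(3)*z)/3


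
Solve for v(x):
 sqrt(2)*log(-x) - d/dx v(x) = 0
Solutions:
 v(x) = C1 + sqrt(2)*x*log(-x) - sqrt(2)*x


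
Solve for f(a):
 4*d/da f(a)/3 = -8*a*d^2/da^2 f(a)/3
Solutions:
 f(a) = C1 + C2*sqrt(a)


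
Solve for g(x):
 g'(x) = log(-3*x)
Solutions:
 g(x) = C1 + x*log(-x) + x*(-1 + log(3))


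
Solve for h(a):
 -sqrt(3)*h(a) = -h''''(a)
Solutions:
 h(a) = C1*exp(-3^(1/8)*a) + C2*exp(3^(1/8)*a) + C3*sin(3^(1/8)*a) + C4*cos(3^(1/8)*a)


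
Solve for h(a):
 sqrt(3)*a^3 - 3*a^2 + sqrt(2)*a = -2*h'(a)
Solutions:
 h(a) = C1 - sqrt(3)*a^4/8 + a^3/2 - sqrt(2)*a^2/4


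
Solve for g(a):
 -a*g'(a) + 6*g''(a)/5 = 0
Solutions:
 g(a) = C1 + C2*erfi(sqrt(15)*a/6)


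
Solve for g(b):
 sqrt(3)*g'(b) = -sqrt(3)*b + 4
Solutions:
 g(b) = C1 - b^2/2 + 4*sqrt(3)*b/3


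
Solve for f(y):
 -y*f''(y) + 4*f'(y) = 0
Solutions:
 f(y) = C1 + C2*y^5


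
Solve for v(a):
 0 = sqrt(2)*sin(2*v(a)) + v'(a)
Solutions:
 v(a) = pi - acos((-C1 - exp(4*sqrt(2)*a))/(C1 - exp(4*sqrt(2)*a)))/2
 v(a) = acos((-C1 - exp(4*sqrt(2)*a))/(C1 - exp(4*sqrt(2)*a)))/2


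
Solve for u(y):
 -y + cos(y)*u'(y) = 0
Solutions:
 u(y) = C1 + Integral(y/cos(y), y)


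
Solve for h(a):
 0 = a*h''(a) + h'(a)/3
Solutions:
 h(a) = C1 + C2*a^(2/3)


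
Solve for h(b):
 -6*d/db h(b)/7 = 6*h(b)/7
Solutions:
 h(b) = C1*exp(-b)


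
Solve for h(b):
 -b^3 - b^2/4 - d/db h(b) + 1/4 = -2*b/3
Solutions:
 h(b) = C1 - b^4/4 - b^3/12 + b^2/3 + b/4


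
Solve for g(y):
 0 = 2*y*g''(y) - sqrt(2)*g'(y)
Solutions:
 g(y) = C1 + C2*y^(sqrt(2)/2 + 1)


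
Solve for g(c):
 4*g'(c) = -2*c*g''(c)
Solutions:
 g(c) = C1 + C2/c


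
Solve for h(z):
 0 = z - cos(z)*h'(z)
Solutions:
 h(z) = C1 + Integral(z/cos(z), z)


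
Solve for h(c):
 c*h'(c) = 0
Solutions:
 h(c) = C1


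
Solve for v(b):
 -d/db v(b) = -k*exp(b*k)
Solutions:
 v(b) = C1 + exp(b*k)


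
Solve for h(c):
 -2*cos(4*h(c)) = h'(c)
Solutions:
 h(c) = -asin((C1 + exp(16*c))/(C1 - exp(16*c)))/4 + pi/4
 h(c) = asin((C1 + exp(16*c))/(C1 - exp(16*c)))/4


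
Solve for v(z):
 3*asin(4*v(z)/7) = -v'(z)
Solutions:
 Integral(1/asin(4*_y/7), (_y, v(z))) = C1 - 3*z


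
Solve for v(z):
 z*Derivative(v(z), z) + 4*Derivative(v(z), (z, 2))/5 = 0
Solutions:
 v(z) = C1 + C2*erf(sqrt(10)*z/4)


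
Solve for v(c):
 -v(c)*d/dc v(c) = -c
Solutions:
 v(c) = -sqrt(C1 + c^2)
 v(c) = sqrt(C1 + c^2)


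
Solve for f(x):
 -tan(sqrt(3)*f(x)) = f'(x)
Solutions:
 f(x) = sqrt(3)*(pi - asin(C1*exp(-sqrt(3)*x)))/3
 f(x) = sqrt(3)*asin(C1*exp(-sqrt(3)*x))/3


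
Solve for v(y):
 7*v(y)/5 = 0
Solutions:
 v(y) = 0


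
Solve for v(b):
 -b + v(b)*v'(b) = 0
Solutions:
 v(b) = -sqrt(C1 + b^2)
 v(b) = sqrt(C1 + b^2)


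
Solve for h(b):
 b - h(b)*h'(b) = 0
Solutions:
 h(b) = -sqrt(C1 + b^2)
 h(b) = sqrt(C1 + b^2)


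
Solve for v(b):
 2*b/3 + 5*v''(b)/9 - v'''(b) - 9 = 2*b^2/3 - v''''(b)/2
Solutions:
 v(b) = C1 + C2*b + b^4/10 + 13*b^3/25 + 2457*b^2/250 + (C3*sin(b/3) + C4*cos(b/3))*exp(b)


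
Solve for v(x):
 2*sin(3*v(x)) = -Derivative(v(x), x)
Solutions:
 v(x) = -acos((-C1 - exp(12*x))/(C1 - exp(12*x)))/3 + 2*pi/3
 v(x) = acos((-C1 - exp(12*x))/(C1 - exp(12*x)))/3


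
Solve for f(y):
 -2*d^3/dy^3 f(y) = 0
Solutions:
 f(y) = C1 + C2*y + C3*y^2


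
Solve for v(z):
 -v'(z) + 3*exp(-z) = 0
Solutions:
 v(z) = C1 - 3*exp(-z)


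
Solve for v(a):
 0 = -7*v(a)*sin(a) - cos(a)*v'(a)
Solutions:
 v(a) = C1*cos(a)^7


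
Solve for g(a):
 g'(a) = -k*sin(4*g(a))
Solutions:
 g(a) = -acos((-C1 - exp(8*a*k))/(C1 - exp(8*a*k)))/4 + pi/2
 g(a) = acos((-C1 - exp(8*a*k))/(C1 - exp(8*a*k)))/4


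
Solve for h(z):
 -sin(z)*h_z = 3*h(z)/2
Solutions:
 h(z) = C1*(cos(z) + 1)^(3/4)/(cos(z) - 1)^(3/4)


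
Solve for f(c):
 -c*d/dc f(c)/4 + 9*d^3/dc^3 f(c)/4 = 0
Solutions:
 f(c) = C1 + Integral(C2*airyai(3^(1/3)*c/3) + C3*airybi(3^(1/3)*c/3), c)


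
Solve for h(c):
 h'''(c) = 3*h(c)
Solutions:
 h(c) = C3*exp(3^(1/3)*c) + (C1*sin(3^(5/6)*c/2) + C2*cos(3^(5/6)*c/2))*exp(-3^(1/3)*c/2)


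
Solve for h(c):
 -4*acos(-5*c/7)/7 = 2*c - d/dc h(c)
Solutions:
 h(c) = C1 + c^2 + 4*c*acos(-5*c/7)/7 + 4*sqrt(49 - 25*c^2)/35


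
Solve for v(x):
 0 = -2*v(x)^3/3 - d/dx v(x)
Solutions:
 v(x) = -sqrt(6)*sqrt(-1/(C1 - 2*x))/2
 v(x) = sqrt(6)*sqrt(-1/(C1 - 2*x))/2


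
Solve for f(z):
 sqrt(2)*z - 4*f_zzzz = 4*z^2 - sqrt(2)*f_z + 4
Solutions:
 f(z) = C1 + C4*exp(sqrt(2)*z/2) + 2*sqrt(2)*z^3/3 - z^2/2 + 2*sqrt(2)*z + (C2*sin(sqrt(6)*z/4) + C3*cos(sqrt(6)*z/4))*exp(-sqrt(2)*z/4)


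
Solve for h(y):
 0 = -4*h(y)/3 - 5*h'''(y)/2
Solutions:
 h(y) = C3*exp(-2*15^(2/3)*y/15) + (C1*sin(3^(1/6)*5^(2/3)*y/5) + C2*cos(3^(1/6)*5^(2/3)*y/5))*exp(15^(2/3)*y/15)


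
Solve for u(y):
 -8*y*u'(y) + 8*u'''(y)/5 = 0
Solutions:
 u(y) = C1 + Integral(C2*airyai(5^(1/3)*y) + C3*airybi(5^(1/3)*y), y)


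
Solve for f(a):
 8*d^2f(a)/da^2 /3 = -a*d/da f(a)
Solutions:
 f(a) = C1 + C2*erf(sqrt(3)*a/4)


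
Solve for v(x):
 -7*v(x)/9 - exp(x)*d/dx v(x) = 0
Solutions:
 v(x) = C1*exp(7*exp(-x)/9)


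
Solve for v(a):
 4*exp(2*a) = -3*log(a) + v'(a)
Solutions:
 v(a) = C1 + 3*a*log(a) - 3*a + 2*exp(2*a)


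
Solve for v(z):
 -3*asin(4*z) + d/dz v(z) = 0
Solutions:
 v(z) = C1 + 3*z*asin(4*z) + 3*sqrt(1 - 16*z^2)/4


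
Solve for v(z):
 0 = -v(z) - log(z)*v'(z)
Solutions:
 v(z) = C1*exp(-li(z))


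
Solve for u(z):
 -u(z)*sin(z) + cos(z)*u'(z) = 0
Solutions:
 u(z) = C1/cos(z)


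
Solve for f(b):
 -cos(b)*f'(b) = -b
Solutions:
 f(b) = C1 + Integral(b/cos(b), b)


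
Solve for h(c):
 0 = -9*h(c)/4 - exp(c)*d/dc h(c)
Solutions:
 h(c) = C1*exp(9*exp(-c)/4)


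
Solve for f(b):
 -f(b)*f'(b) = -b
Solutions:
 f(b) = -sqrt(C1 + b^2)
 f(b) = sqrt(C1 + b^2)


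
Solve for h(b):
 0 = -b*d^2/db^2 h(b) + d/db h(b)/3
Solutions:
 h(b) = C1 + C2*b^(4/3)


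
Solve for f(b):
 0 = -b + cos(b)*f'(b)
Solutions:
 f(b) = C1 + Integral(b/cos(b), b)


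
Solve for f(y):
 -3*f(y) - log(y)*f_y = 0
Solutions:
 f(y) = C1*exp(-3*li(y))


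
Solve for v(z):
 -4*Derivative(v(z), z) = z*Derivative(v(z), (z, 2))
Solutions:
 v(z) = C1 + C2/z^3


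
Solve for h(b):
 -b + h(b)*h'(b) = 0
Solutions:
 h(b) = -sqrt(C1 + b^2)
 h(b) = sqrt(C1 + b^2)


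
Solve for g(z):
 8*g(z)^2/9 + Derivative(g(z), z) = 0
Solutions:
 g(z) = 9/(C1 + 8*z)


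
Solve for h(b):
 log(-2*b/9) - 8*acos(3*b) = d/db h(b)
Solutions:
 h(b) = C1 + b*log(-b) - 8*b*acos(3*b) - 2*b*log(3) - b + b*log(2) + 8*sqrt(1 - 9*b^2)/3


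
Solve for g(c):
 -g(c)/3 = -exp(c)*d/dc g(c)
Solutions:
 g(c) = C1*exp(-exp(-c)/3)


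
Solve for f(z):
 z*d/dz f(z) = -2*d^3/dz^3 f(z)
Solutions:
 f(z) = C1 + Integral(C2*airyai(-2^(2/3)*z/2) + C3*airybi(-2^(2/3)*z/2), z)


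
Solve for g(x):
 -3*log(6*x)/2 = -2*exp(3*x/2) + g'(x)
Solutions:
 g(x) = C1 - 3*x*log(x)/2 + 3*x*(1 - log(6))/2 + 4*exp(3*x/2)/3


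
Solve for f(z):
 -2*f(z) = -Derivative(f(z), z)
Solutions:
 f(z) = C1*exp(2*z)


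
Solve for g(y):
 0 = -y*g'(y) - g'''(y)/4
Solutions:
 g(y) = C1 + Integral(C2*airyai(-2^(2/3)*y) + C3*airybi(-2^(2/3)*y), y)


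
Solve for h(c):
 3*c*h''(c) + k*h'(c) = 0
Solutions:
 h(c) = C1 + c^(1 - re(k)/3)*(C2*sin(log(c)*Abs(im(k))/3) + C3*cos(log(c)*im(k)/3))


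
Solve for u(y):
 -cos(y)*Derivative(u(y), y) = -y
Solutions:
 u(y) = C1 + Integral(y/cos(y), y)


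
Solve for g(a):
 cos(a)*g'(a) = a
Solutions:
 g(a) = C1 + Integral(a/cos(a), a)


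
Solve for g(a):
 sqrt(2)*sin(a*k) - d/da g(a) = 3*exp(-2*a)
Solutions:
 g(a) = C1 + 3*exp(-2*a)/2 - sqrt(2)*cos(a*k)/k


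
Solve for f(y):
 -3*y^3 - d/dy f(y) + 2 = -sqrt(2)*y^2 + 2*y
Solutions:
 f(y) = C1 - 3*y^4/4 + sqrt(2)*y^3/3 - y^2 + 2*y


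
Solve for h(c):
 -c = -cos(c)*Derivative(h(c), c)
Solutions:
 h(c) = C1 + Integral(c/cos(c), c)


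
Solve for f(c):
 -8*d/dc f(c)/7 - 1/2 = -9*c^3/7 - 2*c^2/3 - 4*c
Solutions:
 f(c) = C1 + 9*c^4/32 + 7*c^3/36 + 7*c^2/4 - 7*c/16


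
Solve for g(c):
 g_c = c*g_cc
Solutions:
 g(c) = C1 + C2*c^2


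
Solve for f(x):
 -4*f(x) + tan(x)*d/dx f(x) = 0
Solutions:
 f(x) = C1*sin(x)^4


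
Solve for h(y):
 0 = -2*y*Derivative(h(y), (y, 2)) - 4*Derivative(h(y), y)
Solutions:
 h(y) = C1 + C2/y


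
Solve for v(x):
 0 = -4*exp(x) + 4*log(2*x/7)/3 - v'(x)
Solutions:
 v(x) = C1 + 4*x*log(x)/3 + 4*x*(-log(7) - 1 + log(2))/3 - 4*exp(x)


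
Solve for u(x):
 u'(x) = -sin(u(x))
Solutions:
 u(x) = -acos((-C1 - exp(2*x))/(C1 - exp(2*x))) + 2*pi
 u(x) = acos((-C1 - exp(2*x))/(C1 - exp(2*x)))


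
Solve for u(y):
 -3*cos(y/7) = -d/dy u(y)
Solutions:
 u(y) = C1 + 21*sin(y/7)


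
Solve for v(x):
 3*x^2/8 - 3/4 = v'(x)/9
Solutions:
 v(x) = C1 + 9*x^3/8 - 27*x/4


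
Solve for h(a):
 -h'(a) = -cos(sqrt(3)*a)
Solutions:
 h(a) = C1 + sqrt(3)*sin(sqrt(3)*a)/3


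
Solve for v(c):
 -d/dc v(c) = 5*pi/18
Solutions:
 v(c) = C1 - 5*pi*c/18


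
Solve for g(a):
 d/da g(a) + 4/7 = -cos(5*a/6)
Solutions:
 g(a) = C1 - 4*a/7 - 6*sin(5*a/6)/5


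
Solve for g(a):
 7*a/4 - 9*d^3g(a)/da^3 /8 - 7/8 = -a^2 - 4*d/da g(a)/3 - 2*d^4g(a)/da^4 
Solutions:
 g(a) = C1 + C2*exp(a*(27*3^(1/3)/(64*sqrt(3934) + 4015)^(1/3) + 18 + 3^(2/3)*(64*sqrt(3934) + 4015)^(1/3))/96)*sin(3^(1/6)*a*(-(64*sqrt(3934) + 4015)^(1/3) + 9*3^(2/3)/(64*sqrt(3934) + 4015)^(1/3))/32) + C3*exp(a*(27*3^(1/3)/(64*sqrt(3934) + 4015)^(1/3) + 18 + 3^(2/3)*(64*sqrt(3934) + 4015)^(1/3))/96)*cos(3^(1/6)*a*(-(64*sqrt(3934) + 4015)^(1/3) + 9*3^(2/3)/(64*sqrt(3934) + 4015)^(1/3))/32) + C4*exp(a*(-3^(2/3)*(64*sqrt(3934) + 4015)^(1/3) - 27*3^(1/3)/(64*sqrt(3934) + 4015)^(1/3) + 9)/48) - a^3/4 - 21*a^2/32 - 39*a/64


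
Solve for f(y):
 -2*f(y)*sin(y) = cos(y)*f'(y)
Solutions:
 f(y) = C1*cos(y)^2


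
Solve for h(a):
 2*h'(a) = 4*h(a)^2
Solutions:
 h(a) = -1/(C1 + 2*a)


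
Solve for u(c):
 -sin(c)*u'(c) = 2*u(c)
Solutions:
 u(c) = C1*(cos(c) + 1)/(cos(c) - 1)


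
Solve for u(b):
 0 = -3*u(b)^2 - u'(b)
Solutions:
 u(b) = 1/(C1 + 3*b)


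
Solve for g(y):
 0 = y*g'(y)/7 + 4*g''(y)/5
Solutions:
 g(y) = C1 + C2*erf(sqrt(70)*y/28)


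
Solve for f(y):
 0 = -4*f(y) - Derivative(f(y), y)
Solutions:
 f(y) = C1*exp(-4*y)


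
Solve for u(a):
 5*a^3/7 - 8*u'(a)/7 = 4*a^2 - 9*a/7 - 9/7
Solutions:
 u(a) = C1 + 5*a^4/32 - 7*a^3/6 + 9*a^2/16 + 9*a/8


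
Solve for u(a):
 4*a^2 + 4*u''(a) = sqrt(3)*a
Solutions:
 u(a) = C1 + C2*a - a^4/12 + sqrt(3)*a^3/24


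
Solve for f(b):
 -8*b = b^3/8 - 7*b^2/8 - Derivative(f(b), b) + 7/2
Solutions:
 f(b) = C1 + b^4/32 - 7*b^3/24 + 4*b^2 + 7*b/2


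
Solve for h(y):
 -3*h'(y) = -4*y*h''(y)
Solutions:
 h(y) = C1 + C2*y^(7/4)


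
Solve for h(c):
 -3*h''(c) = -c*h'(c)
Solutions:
 h(c) = C1 + C2*erfi(sqrt(6)*c/6)


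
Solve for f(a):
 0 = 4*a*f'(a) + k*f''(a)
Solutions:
 f(a) = C1 + C2*sqrt(k)*erf(sqrt(2)*a*sqrt(1/k))


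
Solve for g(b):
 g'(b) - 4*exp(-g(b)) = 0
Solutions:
 g(b) = log(C1 + 4*b)


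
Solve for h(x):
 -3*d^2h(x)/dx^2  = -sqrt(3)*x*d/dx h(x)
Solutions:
 h(x) = C1 + C2*erfi(sqrt(2)*3^(3/4)*x/6)


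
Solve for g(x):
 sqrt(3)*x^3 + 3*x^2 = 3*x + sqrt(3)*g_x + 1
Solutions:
 g(x) = C1 + x^4/4 + sqrt(3)*x^3/3 - sqrt(3)*x^2/2 - sqrt(3)*x/3


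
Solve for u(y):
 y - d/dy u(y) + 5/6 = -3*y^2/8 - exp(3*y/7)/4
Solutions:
 u(y) = C1 + y^3/8 + y^2/2 + 5*y/6 + 7*exp(3*y/7)/12


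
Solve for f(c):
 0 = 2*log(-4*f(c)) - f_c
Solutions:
 -Integral(1/(log(-_y) + 2*log(2)), (_y, f(c)))/2 = C1 - c


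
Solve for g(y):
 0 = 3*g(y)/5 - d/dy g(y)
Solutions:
 g(y) = C1*exp(3*y/5)


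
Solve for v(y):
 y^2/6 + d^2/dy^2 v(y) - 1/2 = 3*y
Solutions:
 v(y) = C1 + C2*y - y^4/72 + y^3/2 + y^2/4


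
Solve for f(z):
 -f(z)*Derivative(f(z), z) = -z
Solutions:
 f(z) = -sqrt(C1 + z^2)
 f(z) = sqrt(C1 + z^2)


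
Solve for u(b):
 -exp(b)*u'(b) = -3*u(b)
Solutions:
 u(b) = C1*exp(-3*exp(-b))


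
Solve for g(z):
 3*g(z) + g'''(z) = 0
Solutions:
 g(z) = C3*exp(-3^(1/3)*z) + (C1*sin(3^(5/6)*z/2) + C2*cos(3^(5/6)*z/2))*exp(3^(1/3)*z/2)


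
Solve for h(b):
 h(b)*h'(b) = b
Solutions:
 h(b) = -sqrt(C1 + b^2)
 h(b) = sqrt(C1 + b^2)


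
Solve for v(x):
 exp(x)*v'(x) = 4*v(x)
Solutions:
 v(x) = C1*exp(-4*exp(-x))


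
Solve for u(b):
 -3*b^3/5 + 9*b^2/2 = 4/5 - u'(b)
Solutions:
 u(b) = C1 + 3*b^4/20 - 3*b^3/2 + 4*b/5


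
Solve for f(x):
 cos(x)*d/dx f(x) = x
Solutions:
 f(x) = C1 + Integral(x/cos(x), x)


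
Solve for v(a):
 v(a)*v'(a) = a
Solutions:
 v(a) = -sqrt(C1 + a^2)
 v(a) = sqrt(C1 + a^2)


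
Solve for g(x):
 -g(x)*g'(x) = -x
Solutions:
 g(x) = -sqrt(C1 + x^2)
 g(x) = sqrt(C1 + x^2)


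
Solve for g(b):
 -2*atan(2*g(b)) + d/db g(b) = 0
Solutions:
 Integral(1/atan(2*_y), (_y, g(b))) = C1 + 2*b


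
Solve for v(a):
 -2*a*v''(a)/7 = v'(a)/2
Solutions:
 v(a) = C1 + C2/a^(3/4)


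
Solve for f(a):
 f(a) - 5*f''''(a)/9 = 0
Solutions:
 f(a) = C1*exp(-sqrt(3)*5^(3/4)*a/5) + C2*exp(sqrt(3)*5^(3/4)*a/5) + C3*sin(sqrt(3)*5^(3/4)*a/5) + C4*cos(sqrt(3)*5^(3/4)*a/5)


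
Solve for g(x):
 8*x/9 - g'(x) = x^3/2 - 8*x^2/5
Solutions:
 g(x) = C1 - x^4/8 + 8*x^3/15 + 4*x^2/9


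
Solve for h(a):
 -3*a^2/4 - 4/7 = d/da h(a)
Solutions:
 h(a) = C1 - a^3/4 - 4*a/7


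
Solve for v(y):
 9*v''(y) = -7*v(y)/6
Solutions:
 v(y) = C1*sin(sqrt(42)*y/18) + C2*cos(sqrt(42)*y/18)


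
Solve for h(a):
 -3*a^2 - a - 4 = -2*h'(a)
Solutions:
 h(a) = C1 + a^3/2 + a^2/4 + 2*a


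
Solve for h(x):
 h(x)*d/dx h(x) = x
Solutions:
 h(x) = -sqrt(C1 + x^2)
 h(x) = sqrt(C1 + x^2)


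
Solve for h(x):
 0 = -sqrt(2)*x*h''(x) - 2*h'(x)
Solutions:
 h(x) = C1 + C2*x^(1 - sqrt(2))


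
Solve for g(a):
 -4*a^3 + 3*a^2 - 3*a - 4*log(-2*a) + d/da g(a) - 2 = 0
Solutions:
 g(a) = C1 + a^4 - a^3 + 3*a^2/2 + 4*a*log(-a) + 2*a*(-1 + 2*log(2))


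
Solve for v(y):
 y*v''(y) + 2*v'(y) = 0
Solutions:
 v(y) = C1 + C2/y


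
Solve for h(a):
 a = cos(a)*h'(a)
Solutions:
 h(a) = C1 + Integral(a/cos(a), a)


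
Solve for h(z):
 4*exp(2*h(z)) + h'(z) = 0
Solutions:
 h(z) = log(-sqrt(-1/(C1 - 4*z))) - log(2)/2
 h(z) = log(-1/(C1 - 4*z))/2 - log(2)/2


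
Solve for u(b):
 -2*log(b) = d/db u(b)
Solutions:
 u(b) = C1 - 2*b*log(b) + 2*b


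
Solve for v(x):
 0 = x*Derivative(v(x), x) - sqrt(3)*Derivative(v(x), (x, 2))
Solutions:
 v(x) = C1 + C2*erfi(sqrt(2)*3^(3/4)*x/6)


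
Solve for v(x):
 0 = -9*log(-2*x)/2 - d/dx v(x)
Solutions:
 v(x) = C1 - 9*x*log(-x)/2 + 9*x*(1 - log(2))/2


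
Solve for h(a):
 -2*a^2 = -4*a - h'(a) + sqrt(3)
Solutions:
 h(a) = C1 + 2*a^3/3 - 2*a^2 + sqrt(3)*a


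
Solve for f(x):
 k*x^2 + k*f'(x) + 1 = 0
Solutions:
 f(x) = C1 - x^3/3 - x/k


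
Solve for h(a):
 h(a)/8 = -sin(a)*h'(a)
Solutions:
 h(a) = C1*(cos(a) + 1)^(1/16)/(cos(a) - 1)^(1/16)


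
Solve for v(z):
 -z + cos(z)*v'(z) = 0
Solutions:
 v(z) = C1 + Integral(z/cos(z), z)


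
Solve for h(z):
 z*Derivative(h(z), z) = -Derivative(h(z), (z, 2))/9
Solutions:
 h(z) = C1 + C2*erf(3*sqrt(2)*z/2)


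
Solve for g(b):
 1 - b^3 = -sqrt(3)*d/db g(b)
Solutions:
 g(b) = C1 + sqrt(3)*b^4/12 - sqrt(3)*b/3


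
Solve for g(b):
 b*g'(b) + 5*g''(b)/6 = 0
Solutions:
 g(b) = C1 + C2*erf(sqrt(15)*b/5)


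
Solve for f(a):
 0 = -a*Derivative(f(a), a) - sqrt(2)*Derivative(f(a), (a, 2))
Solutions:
 f(a) = C1 + C2*erf(2^(1/4)*a/2)


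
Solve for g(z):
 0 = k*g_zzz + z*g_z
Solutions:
 g(z) = C1 + Integral(C2*airyai(z*(-1/k)^(1/3)) + C3*airybi(z*(-1/k)^(1/3)), z)


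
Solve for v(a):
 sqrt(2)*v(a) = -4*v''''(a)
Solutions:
 v(a) = (C1*sin(2^(1/8)*a/2) + C2*cos(2^(1/8)*a/2))*exp(-2^(1/8)*a/2) + (C3*sin(2^(1/8)*a/2) + C4*cos(2^(1/8)*a/2))*exp(2^(1/8)*a/2)


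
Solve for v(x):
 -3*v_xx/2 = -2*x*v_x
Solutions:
 v(x) = C1 + C2*erfi(sqrt(6)*x/3)


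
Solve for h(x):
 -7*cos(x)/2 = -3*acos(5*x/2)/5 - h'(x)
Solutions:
 h(x) = C1 - 3*x*acos(5*x/2)/5 + 3*sqrt(4 - 25*x^2)/25 + 7*sin(x)/2


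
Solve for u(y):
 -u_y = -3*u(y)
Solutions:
 u(y) = C1*exp(3*y)


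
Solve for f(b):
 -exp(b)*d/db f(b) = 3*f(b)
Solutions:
 f(b) = C1*exp(3*exp(-b))


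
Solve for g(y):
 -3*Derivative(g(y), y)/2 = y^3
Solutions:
 g(y) = C1 - y^4/6


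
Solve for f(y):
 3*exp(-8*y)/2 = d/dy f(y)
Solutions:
 f(y) = C1 - 3*exp(-8*y)/16


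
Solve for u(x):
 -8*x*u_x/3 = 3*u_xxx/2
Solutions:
 u(x) = C1 + Integral(C2*airyai(-2*6^(1/3)*x/3) + C3*airybi(-2*6^(1/3)*x/3), x)


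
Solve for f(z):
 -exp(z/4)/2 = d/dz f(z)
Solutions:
 f(z) = C1 - 2*exp(z/4)


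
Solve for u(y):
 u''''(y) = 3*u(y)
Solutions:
 u(y) = C1*exp(-3^(1/4)*y) + C2*exp(3^(1/4)*y) + C3*sin(3^(1/4)*y) + C4*cos(3^(1/4)*y)


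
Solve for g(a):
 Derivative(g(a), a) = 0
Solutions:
 g(a) = C1


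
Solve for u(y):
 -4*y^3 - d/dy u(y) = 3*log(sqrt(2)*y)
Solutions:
 u(y) = C1 - y^4 - 3*y*log(y) - 3*y*log(2)/2 + 3*y


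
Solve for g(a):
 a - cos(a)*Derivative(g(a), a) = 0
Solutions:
 g(a) = C1 + Integral(a/cos(a), a)


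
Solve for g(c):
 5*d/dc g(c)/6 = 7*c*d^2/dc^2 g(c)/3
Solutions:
 g(c) = C1 + C2*c^(19/14)


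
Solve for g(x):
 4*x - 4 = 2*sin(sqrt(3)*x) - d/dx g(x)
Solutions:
 g(x) = C1 - 2*x^2 + 4*x - 2*sqrt(3)*cos(sqrt(3)*x)/3


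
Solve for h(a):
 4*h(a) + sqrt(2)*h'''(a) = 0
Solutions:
 h(a) = C3*exp(-sqrt(2)*a) + (C1*sin(sqrt(6)*a/2) + C2*cos(sqrt(6)*a/2))*exp(sqrt(2)*a/2)


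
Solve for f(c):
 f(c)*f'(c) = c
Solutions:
 f(c) = -sqrt(C1 + c^2)
 f(c) = sqrt(C1 + c^2)


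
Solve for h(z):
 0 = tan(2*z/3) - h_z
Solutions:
 h(z) = C1 - 3*log(cos(2*z/3))/2


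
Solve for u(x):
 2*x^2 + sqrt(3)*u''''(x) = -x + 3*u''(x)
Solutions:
 u(x) = C1 + C2*x + C3*exp(-3^(1/4)*x) + C4*exp(3^(1/4)*x) + x^4/18 + x^3/18 + 2*sqrt(3)*x^2/9


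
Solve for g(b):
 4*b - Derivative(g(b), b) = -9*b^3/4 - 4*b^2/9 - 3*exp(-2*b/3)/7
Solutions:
 g(b) = C1 + 9*b^4/16 + 4*b^3/27 + 2*b^2 - 9*exp(-2*b/3)/14


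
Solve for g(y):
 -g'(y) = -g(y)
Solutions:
 g(y) = C1*exp(y)


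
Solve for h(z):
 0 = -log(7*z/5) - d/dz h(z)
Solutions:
 h(z) = C1 - z*log(z) + z*log(5/7) + z


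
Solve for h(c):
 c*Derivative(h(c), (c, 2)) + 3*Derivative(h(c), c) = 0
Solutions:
 h(c) = C1 + C2/c^2


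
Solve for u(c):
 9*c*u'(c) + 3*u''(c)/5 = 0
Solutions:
 u(c) = C1 + C2*erf(sqrt(30)*c/2)


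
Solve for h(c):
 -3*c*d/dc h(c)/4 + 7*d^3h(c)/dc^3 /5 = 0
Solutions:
 h(c) = C1 + Integral(C2*airyai(1470^(1/3)*c/14) + C3*airybi(1470^(1/3)*c/14), c)


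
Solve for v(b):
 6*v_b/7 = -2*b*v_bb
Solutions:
 v(b) = C1 + C2*b^(4/7)


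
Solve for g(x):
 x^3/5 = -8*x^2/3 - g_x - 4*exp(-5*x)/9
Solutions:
 g(x) = C1 - x^4/20 - 8*x^3/9 + 4*exp(-5*x)/45


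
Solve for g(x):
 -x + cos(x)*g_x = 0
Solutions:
 g(x) = C1 + Integral(x/cos(x), x)


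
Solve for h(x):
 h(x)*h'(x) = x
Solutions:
 h(x) = -sqrt(C1 + x^2)
 h(x) = sqrt(C1 + x^2)


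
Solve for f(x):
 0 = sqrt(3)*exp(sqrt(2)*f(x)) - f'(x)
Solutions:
 f(x) = sqrt(2)*(2*log(-1/(C1 + sqrt(3)*x)) - log(2))/4


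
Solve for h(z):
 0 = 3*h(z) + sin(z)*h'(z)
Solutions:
 h(z) = C1*(cos(z) + 1)^(3/2)/(cos(z) - 1)^(3/2)


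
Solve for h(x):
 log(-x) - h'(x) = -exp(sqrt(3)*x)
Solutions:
 h(x) = C1 + x*log(-x) - x + sqrt(3)*exp(sqrt(3)*x)/3


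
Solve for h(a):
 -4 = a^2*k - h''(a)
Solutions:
 h(a) = C1 + C2*a + a^4*k/12 + 2*a^2


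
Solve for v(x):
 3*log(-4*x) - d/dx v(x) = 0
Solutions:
 v(x) = C1 + 3*x*log(-x) + 3*x*(-1 + 2*log(2))


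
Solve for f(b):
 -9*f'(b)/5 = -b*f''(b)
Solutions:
 f(b) = C1 + C2*b^(14/5)


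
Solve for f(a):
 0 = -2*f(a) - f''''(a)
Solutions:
 f(a) = (C1*sin(2^(3/4)*a/2) + C2*cos(2^(3/4)*a/2))*exp(-2^(3/4)*a/2) + (C3*sin(2^(3/4)*a/2) + C4*cos(2^(3/4)*a/2))*exp(2^(3/4)*a/2)


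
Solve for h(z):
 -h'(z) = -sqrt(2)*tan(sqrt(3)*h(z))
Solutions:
 h(z) = sqrt(3)*(pi - asin(C1*exp(sqrt(6)*z)))/3
 h(z) = sqrt(3)*asin(C1*exp(sqrt(6)*z))/3


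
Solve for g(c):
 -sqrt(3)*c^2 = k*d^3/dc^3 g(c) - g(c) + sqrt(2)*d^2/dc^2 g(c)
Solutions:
 g(c) = C1*exp(-c*((sqrt(((-27 + 4*sqrt(2)/k^2)^2 - 32/k^4)/k^2)/2 - 27/(2*k) + 2*sqrt(2)/k^3)^(1/3) + sqrt(2)/k + 2/(k^2*(sqrt(((-27 + 4*sqrt(2)/k^2)^2 - 32/k^4)/k^2)/2 - 27/(2*k) + 2*sqrt(2)/k^3)^(1/3)))/3) + C2*exp(c*((sqrt(((-27 + 4*sqrt(2)/k^2)^2 - 32/k^4)/k^2)/2 - 27/(2*k) + 2*sqrt(2)/k^3)^(1/3) - sqrt(3)*I*(sqrt(((-27 + 4*sqrt(2)/k^2)^2 - 32/k^4)/k^2)/2 - 27/(2*k) + 2*sqrt(2)/k^3)^(1/3) - 2*sqrt(2)/k - 8/(k^2*(-1 + sqrt(3)*I)*(sqrt(((-27 + 4*sqrt(2)/k^2)^2 - 32/k^4)/k^2)/2 - 27/(2*k) + 2*sqrt(2)/k^3)^(1/3)))/6) + C3*exp(c*((sqrt(((-27 + 4*sqrt(2)/k^2)^2 - 32/k^4)/k^2)/2 - 27/(2*k) + 2*sqrt(2)/k^3)^(1/3) + sqrt(3)*I*(sqrt(((-27 + 4*sqrt(2)/k^2)^2 - 32/k^4)/k^2)/2 - 27/(2*k) + 2*sqrt(2)/k^3)^(1/3) - 2*sqrt(2)/k + 8/(k^2*(1 + sqrt(3)*I)*(sqrt(((-27 + 4*sqrt(2)/k^2)^2 - 32/k^4)/k^2)/2 - 27/(2*k) + 2*sqrt(2)/k^3)^(1/3)))/6) + sqrt(3)*c^2 + 2*sqrt(6)


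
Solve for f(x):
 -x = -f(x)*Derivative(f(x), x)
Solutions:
 f(x) = -sqrt(C1 + x^2)
 f(x) = sqrt(C1 + x^2)


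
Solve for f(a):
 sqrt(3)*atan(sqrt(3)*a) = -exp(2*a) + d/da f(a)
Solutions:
 f(a) = C1 + sqrt(3)*(a*atan(sqrt(3)*a) - sqrt(3)*log(3*a^2 + 1)/6) + exp(2*a)/2


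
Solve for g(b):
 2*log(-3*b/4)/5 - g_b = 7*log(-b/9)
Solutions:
 g(b) = C1 - 33*b*log(-b)/5 + b*(-4*log(2) + 33 + 72*log(3))/5


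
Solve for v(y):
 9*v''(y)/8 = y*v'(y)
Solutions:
 v(y) = C1 + C2*erfi(2*y/3)


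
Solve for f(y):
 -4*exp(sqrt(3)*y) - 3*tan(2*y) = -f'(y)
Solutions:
 f(y) = C1 + 4*sqrt(3)*exp(sqrt(3)*y)/3 - 3*log(cos(2*y))/2


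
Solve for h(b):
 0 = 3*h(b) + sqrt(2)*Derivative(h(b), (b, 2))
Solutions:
 h(b) = C1*sin(2^(3/4)*sqrt(3)*b/2) + C2*cos(2^(3/4)*sqrt(3)*b/2)


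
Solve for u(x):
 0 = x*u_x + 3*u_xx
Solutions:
 u(x) = C1 + C2*erf(sqrt(6)*x/6)


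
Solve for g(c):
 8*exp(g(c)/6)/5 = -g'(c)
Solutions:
 g(c) = 6*log(1/(C1 + 8*c)) + 6*log(30)


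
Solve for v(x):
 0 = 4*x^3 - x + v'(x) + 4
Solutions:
 v(x) = C1 - x^4 + x^2/2 - 4*x


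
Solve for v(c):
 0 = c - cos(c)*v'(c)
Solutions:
 v(c) = C1 + Integral(c/cos(c), c)


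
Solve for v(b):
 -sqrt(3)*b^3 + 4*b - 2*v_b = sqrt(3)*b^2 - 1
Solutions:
 v(b) = C1 - sqrt(3)*b^4/8 - sqrt(3)*b^3/6 + b^2 + b/2


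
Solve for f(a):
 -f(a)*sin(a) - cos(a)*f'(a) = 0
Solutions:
 f(a) = C1*cos(a)


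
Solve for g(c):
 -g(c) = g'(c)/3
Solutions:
 g(c) = C1*exp(-3*c)


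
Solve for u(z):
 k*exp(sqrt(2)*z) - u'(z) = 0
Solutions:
 u(z) = C1 + sqrt(2)*k*exp(sqrt(2)*z)/2


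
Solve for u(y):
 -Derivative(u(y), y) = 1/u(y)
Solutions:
 u(y) = -sqrt(C1 - 2*y)
 u(y) = sqrt(C1 - 2*y)


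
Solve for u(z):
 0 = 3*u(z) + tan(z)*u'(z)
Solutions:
 u(z) = C1/sin(z)^3


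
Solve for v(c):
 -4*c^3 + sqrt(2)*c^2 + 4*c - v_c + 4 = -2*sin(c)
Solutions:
 v(c) = C1 - c^4 + sqrt(2)*c^3/3 + 2*c^2 + 4*c - 2*cos(c)


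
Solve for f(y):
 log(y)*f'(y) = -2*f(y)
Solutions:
 f(y) = C1*exp(-2*li(y))


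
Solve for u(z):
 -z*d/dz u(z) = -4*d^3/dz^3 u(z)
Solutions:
 u(z) = C1 + Integral(C2*airyai(2^(1/3)*z/2) + C3*airybi(2^(1/3)*z/2), z)


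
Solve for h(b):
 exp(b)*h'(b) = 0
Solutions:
 h(b) = C1


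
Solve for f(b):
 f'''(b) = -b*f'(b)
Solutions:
 f(b) = C1 + Integral(C2*airyai(-b) + C3*airybi(-b), b)


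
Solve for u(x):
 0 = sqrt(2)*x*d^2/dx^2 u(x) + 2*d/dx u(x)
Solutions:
 u(x) = C1 + C2*x^(1 - sqrt(2))


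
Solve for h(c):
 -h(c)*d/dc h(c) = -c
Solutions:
 h(c) = -sqrt(C1 + c^2)
 h(c) = sqrt(C1 + c^2)


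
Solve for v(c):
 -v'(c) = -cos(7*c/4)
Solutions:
 v(c) = C1 + 4*sin(7*c/4)/7


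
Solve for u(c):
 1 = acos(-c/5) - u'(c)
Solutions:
 u(c) = C1 + c*acos(-c/5) - c + sqrt(25 - c^2)


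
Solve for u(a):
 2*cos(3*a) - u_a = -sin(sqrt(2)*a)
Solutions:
 u(a) = C1 + 2*sin(3*a)/3 - sqrt(2)*cos(sqrt(2)*a)/2


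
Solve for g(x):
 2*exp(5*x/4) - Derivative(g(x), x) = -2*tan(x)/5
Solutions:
 g(x) = C1 + 8*exp(5*x/4)/5 - 2*log(cos(x))/5


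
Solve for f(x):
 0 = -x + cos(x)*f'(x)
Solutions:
 f(x) = C1 + Integral(x/cos(x), x)


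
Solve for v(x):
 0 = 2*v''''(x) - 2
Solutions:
 v(x) = C1 + C2*x + C3*x^2 + C4*x^3 + x^4/24


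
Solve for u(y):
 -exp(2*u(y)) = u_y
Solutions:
 u(y) = log(-sqrt(-1/(C1 - y))) - log(2)/2
 u(y) = log(-1/(C1 - y))/2 - log(2)/2


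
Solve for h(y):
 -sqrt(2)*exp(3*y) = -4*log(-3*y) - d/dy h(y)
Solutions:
 h(y) = C1 - 4*y*log(-y) + 4*y*(1 - log(3)) + sqrt(2)*exp(3*y)/3


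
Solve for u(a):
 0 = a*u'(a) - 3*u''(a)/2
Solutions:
 u(a) = C1 + C2*erfi(sqrt(3)*a/3)


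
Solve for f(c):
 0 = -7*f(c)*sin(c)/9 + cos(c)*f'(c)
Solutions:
 f(c) = C1/cos(c)^(7/9)


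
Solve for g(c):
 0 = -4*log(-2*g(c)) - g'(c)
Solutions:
 Integral(1/(log(-_y) + log(2)), (_y, g(c)))/4 = C1 - c


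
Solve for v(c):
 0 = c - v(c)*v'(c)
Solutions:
 v(c) = -sqrt(C1 + c^2)
 v(c) = sqrt(C1 + c^2)


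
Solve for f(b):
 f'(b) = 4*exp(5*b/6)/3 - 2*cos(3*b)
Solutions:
 f(b) = C1 + 8*exp(5*b/6)/5 - 2*sin(3*b)/3


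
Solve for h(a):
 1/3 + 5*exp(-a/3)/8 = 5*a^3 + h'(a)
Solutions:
 h(a) = C1 - 5*a^4/4 + a/3 - 15*exp(-a/3)/8


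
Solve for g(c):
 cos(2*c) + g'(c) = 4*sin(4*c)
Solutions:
 g(c) = C1 - sin(2*c)/2 - cos(4*c)


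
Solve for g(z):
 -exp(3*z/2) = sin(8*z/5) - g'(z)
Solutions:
 g(z) = C1 + 2*exp(3*z/2)/3 - 5*cos(8*z/5)/8


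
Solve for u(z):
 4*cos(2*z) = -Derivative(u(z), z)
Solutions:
 u(z) = C1 - 2*sin(2*z)


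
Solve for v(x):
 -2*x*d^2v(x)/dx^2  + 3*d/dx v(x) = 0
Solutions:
 v(x) = C1 + C2*x^(5/2)


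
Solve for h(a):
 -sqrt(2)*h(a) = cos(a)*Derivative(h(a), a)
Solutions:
 h(a) = C1*(sin(a) - 1)^(sqrt(2)/2)/(sin(a) + 1)^(sqrt(2)/2)


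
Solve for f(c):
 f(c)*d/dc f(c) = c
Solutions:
 f(c) = -sqrt(C1 + c^2)
 f(c) = sqrt(C1 + c^2)


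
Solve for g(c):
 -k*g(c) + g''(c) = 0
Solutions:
 g(c) = C1*exp(-c*sqrt(k)) + C2*exp(c*sqrt(k))


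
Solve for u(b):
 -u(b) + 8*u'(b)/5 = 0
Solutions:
 u(b) = C1*exp(5*b/8)


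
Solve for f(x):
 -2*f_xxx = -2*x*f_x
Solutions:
 f(x) = C1 + Integral(C2*airyai(x) + C3*airybi(x), x)


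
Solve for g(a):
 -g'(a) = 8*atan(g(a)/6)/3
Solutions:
 Integral(1/atan(_y/6), (_y, g(a))) = C1 - 8*a/3


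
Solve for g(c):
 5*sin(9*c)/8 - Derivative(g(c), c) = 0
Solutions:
 g(c) = C1 - 5*cos(9*c)/72


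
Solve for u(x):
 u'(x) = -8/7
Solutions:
 u(x) = C1 - 8*x/7


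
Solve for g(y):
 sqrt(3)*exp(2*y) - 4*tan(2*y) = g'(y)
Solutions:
 g(y) = C1 + sqrt(3)*exp(2*y)/2 + 2*log(cos(2*y))


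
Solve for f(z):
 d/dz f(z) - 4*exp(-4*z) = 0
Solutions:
 f(z) = C1 - exp(-4*z)


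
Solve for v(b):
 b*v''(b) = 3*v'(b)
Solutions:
 v(b) = C1 + C2*b^4


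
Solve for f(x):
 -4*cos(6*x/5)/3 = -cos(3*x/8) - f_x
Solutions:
 f(x) = C1 - 8*sin(3*x/8)/3 + 10*sin(6*x/5)/9


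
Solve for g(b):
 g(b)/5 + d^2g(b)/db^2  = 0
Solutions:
 g(b) = C1*sin(sqrt(5)*b/5) + C2*cos(sqrt(5)*b/5)


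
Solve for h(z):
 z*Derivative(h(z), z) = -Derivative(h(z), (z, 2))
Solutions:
 h(z) = C1 + C2*erf(sqrt(2)*z/2)


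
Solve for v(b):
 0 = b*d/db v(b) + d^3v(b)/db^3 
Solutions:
 v(b) = C1 + Integral(C2*airyai(-b) + C3*airybi(-b), b)


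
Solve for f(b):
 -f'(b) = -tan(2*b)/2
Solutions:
 f(b) = C1 - log(cos(2*b))/4


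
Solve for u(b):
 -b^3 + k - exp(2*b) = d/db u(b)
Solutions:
 u(b) = C1 - b^4/4 + b*k - exp(2*b)/2


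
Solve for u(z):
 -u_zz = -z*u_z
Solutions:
 u(z) = C1 + C2*erfi(sqrt(2)*z/2)


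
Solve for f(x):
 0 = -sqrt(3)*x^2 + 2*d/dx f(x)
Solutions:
 f(x) = C1 + sqrt(3)*x^3/6


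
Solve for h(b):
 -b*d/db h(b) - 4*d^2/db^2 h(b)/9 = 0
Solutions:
 h(b) = C1 + C2*erf(3*sqrt(2)*b/4)


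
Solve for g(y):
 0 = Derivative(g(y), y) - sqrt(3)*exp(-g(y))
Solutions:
 g(y) = log(C1 + sqrt(3)*y)


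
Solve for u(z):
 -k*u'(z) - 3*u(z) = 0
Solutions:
 u(z) = C1*exp(-3*z/k)


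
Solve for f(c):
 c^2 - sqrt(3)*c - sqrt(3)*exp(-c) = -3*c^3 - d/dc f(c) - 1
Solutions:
 f(c) = C1 - 3*c^4/4 - c^3/3 + sqrt(3)*c^2/2 - c - sqrt(3)*exp(-c)


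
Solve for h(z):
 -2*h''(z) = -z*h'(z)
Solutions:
 h(z) = C1 + C2*erfi(z/2)


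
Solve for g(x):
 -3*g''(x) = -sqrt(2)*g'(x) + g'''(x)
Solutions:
 g(x) = C1 + C2*exp(x*(-3 + sqrt(4*sqrt(2) + 9))/2) + C3*exp(-x*(3 + sqrt(4*sqrt(2) + 9))/2)


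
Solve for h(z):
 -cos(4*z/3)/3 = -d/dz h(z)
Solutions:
 h(z) = C1 + sin(4*z/3)/4


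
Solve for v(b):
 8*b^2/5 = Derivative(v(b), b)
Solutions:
 v(b) = C1 + 8*b^3/15


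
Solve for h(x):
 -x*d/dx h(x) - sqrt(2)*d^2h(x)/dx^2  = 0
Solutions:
 h(x) = C1 + C2*erf(2^(1/4)*x/2)


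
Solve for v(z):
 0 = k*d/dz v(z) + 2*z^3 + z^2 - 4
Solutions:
 v(z) = C1 - z^4/(2*k) - z^3/(3*k) + 4*z/k


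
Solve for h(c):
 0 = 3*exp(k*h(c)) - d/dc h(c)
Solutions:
 h(c) = Piecewise((log(-1/(C1*k + 3*c*k))/k, Ne(k, 0)), (nan, True))
 h(c) = Piecewise((C1 + 3*c, Eq(k, 0)), (nan, True))


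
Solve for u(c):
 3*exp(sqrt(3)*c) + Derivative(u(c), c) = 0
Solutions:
 u(c) = C1 - sqrt(3)*exp(sqrt(3)*c)


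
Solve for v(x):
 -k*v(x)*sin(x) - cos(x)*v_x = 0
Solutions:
 v(x) = C1*exp(k*log(cos(x)))


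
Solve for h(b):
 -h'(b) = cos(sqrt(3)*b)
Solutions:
 h(b) = C1 - sqrt(3)*sin(sqrt(3)*b)/3


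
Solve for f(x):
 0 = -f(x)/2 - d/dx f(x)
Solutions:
 f(x) = C1*exp(-x/2)


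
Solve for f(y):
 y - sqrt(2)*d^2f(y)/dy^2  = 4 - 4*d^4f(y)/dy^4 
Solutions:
 f(y) = C1 + C2*y + C3*exp(-2^(1/4)*y/2) + C4*exp(2^(1/4)*y/2) + sqrt(2)*y^3/12 - sqrt(2)*y^2


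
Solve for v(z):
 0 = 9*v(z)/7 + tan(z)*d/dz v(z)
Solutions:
 v(z) = C1/sin(z)^(9/7)


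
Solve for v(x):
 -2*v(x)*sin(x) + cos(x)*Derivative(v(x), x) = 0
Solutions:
 v(x) = C1/cos(x)^2


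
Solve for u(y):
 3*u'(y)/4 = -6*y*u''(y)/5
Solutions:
 u(y) = C1 + C2*y^(3/8)


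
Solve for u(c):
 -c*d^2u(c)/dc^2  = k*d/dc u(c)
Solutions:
 u(c) = C1 + c^(1 - re(k))*(C2*sin(log(c)*Abs(im(k))) + C3*cos(log(c)*im(k)))


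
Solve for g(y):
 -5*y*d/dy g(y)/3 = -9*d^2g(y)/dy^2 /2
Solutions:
 g(y) = C1 + C2*erfi(sqrt(15)*y/9)


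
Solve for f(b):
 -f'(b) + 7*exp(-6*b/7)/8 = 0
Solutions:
 f(b) = C1 - 49*exp(-6*b/7)/48


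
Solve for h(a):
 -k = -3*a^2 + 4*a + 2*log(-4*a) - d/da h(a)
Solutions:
 h(a) = C1 - a^3 + 2*a^2 + a*(k - 2 + 4*log(2)) + 2*a*log(-a)


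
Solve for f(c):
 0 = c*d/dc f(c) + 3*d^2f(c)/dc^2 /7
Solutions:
 f(c) = C1 + C2*erf(sqrt(42)*c/6)


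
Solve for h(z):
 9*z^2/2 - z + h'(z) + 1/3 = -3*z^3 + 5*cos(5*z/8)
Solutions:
 h(z) = C1 - 3*z^4/4 - 3*z^3/2 + z^2/2 - z/3 + 8*sin(5*z/8)


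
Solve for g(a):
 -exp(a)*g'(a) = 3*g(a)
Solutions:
 g(a) = C1*exp(3*exp(-a))


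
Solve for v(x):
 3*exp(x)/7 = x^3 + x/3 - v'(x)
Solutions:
 v(x) = C1 + x^4/4 + x^2/6 - 3*exp(x)/7


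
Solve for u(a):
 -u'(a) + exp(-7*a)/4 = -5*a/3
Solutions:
 u(a) = C1 + 5*a^2/6 - exp(-7*a)/28


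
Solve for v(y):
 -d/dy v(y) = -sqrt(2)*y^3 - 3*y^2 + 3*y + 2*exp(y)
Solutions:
 v(y) = C1 + sqrt(2)*y^4/4 + y^3 - 3*y^2/2 - 2*exp(y)


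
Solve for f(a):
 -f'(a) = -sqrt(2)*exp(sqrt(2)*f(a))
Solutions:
 f(a) = sqrt(2)*(2*log(-1/(C1 + sqrt(2)*a)) - log(2))/4


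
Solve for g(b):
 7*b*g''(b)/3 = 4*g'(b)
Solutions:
 g(b) = C1 + C2*b^(19/7)


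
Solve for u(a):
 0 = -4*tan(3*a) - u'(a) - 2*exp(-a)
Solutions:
 u(a) = C1 - 2*log(tan(3*a)^2 + 1)/3 + 2*exp(-a)


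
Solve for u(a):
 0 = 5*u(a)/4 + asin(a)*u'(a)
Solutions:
 u(a) = C1*exp(-5*Integral(1/asin(a), a)/4)


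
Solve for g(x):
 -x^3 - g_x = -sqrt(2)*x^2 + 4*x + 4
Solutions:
 g(x) = C1 - x^4/4 + sqrt(2)*x^3/3 - 2*x^2 - 4*x


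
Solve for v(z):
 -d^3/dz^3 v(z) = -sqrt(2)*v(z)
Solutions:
 v(z) = C3*exp(2^(1/6)*z) + (C1*sin(2^(1/6)*sqrt(3)*z/2) + C2*cos(2^(1/6)*sqrt(3)*z/2))*exp(-2^(1/6)*z/2)


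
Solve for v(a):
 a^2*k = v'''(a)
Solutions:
 v(a) = C1 + C2*a + C3*a^2 + a^5*k/60


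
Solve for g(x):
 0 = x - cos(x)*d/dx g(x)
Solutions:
 g(x) = C1 + Integral(x/cos(x), x)


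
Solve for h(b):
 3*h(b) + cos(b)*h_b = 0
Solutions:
 h(b) = C1*(sin(b) - 1)^(3/2)/(sin(b) + 1)^(3/2)


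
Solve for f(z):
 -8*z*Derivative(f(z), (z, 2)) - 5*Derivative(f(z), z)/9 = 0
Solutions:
 f(z) = C1 + C2*z^(67/72)


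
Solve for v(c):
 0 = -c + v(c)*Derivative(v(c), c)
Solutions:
 v(c) = -sqrt(C1 + c^2)
 v(c) = sqrt(C1 + c^2)


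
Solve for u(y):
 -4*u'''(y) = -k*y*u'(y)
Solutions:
 u(y) = C1 + Integral(C2*airyai(2^(1/3)*k^(1/3)*y/2) + C3*airybi(2^(1/3)*k^(1/3)*y/2), y)


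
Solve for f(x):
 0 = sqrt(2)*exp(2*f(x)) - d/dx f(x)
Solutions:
 f(x) = log(-sqrt(-1/(C1 + sqrt(2)*x))) - log(2)/2
 f(x) = log(-1/(C1 + sqrt(2)*x))/2 - log(2)/2


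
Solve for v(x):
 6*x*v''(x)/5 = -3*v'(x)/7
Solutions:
 v(x) = C1 + C2*x^(9/14)


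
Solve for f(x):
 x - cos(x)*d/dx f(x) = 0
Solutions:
 f(x) = C1 + Integral(x/cos(x), x)


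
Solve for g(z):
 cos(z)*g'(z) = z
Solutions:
 g(z) = C1 + Integral(z/cos(z), z)


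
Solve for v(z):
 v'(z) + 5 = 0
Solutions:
 v(z) = C1 - 5*z


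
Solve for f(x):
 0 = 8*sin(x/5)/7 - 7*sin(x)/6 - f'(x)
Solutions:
 f(x) = C1 - 40*cos(x/5)/7 + 7*cos(x)/6


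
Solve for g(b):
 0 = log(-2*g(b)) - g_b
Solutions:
 -Integral(1/(log(-_y) + log(2)), (_y, g(b))) = C1 - b


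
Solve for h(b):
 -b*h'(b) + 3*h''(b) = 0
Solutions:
 h(b) = C1 + C2*erfi(sqrt(6)*b/6)


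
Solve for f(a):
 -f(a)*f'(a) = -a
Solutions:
 f(a) = -sqrt(C1 + a^2)
 f(a) = sqrt(C1 + a^2)


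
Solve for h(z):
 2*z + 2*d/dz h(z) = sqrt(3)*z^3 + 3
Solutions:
 h(z) = C1 + sqrt(3)*z^4/8 - z^2/2 + 3*z/2


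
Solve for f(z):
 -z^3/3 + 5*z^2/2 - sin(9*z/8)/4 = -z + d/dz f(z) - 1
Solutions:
 f(z) = C1 - z^4/12 + 5*z^3/6 + z^2/2 + z + 2*cos(9*z/8)/9


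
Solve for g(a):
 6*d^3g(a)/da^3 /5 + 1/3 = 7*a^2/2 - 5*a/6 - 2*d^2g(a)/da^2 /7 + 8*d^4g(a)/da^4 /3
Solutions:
 g(a) = C1 + C2*a + C3*exp(a*(63 - sqrt(12369))/280) + C4*exp(a*(63 + sqrt(12369))/280) + 49*a^4/48 - 6349*a^3/360 + 67193*a^2/200


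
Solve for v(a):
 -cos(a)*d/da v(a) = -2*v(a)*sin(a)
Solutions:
 v(a) = C1/cos(a)^2


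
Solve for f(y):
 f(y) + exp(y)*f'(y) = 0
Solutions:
 f(y) = C1*exp(exp(-y))


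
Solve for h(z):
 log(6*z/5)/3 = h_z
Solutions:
 h(z) = C1 + z*log(z)/3 - z*log(5)/3 - z/3 + z*log(6)/3


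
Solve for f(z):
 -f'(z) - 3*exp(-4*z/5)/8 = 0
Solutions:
 f(z) = C1 + 15*exp(-4*z/5)/32


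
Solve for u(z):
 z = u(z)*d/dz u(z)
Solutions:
 u(z) = -sqrt(C1 + z^2)
 u(z) = sqrt(C1 + z^2)


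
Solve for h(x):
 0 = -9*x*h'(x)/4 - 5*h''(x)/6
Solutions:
 h(x) = C1 + C2*erf(3*sqrt(15)*x/10)


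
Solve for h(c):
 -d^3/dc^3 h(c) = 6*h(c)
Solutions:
 h(c) = C3*exp(-6^(1/3)*c) + (C1*sin(2^(1/3)*3^(5/6)*c/2) + C2*cos(2^(1/3)*3^(5/6)*c/2))*exp(6^(1/3)*c/2)


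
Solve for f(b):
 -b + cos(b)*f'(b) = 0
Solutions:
 f(b) = C1 + Integral(b/cos(b), b)


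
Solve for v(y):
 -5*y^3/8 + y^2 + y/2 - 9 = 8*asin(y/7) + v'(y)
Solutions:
 v(y) = C1 - 5*y^4/32 + y^3/3 + y^2/4 - 8*y*asin(y/7) - 9*y - 8*sqrt(49 - y^2)


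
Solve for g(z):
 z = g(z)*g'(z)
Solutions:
 g(z) = -sqrt(C1 + z^2)
 g(z) = sqrt(C1 + z^2)


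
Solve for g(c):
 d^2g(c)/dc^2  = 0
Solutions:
 g(c) = C1 + C2*c


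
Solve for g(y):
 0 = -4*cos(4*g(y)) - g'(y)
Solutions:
 g(y) = -asin((C1 + exp(32*y))/(C1 - exp(32*y)))/4 + pi/4
 g(y) = asin((C1 + exp(32*y))/(C1 - exp(32*y)))/4


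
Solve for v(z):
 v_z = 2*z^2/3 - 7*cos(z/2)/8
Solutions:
 v(z) = C1 + 2*z^3/9 - 7*sin(z/2)/4


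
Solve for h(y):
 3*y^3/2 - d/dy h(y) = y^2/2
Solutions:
 h(y) = C1 + 3*y^4/8 - y^3/6


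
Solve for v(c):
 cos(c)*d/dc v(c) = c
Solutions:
 v(c) = C1 + Integral(c/cos(c), c)


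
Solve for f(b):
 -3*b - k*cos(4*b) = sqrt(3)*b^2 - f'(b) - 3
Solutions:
 f(b) = C1 + sqrt(3)*b^3/3 + 3*b^2/2 - 3*b + k*sin(4*b)/4


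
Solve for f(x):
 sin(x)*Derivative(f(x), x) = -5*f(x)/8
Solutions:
 f(x) = C1*(cos(x) + 1)^(5/16)/(cos(x) - 1)^(5/16)
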